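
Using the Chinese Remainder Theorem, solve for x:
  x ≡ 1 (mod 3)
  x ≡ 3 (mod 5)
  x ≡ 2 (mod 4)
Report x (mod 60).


Moduli 3, 5, 4 are pairwise coprime; by CRT there is a unique solution modulo M = 3 · 5 · 4 = 60.
Solve pairwise, accumulating the modulus:
  Start with x ≡ 1 (mod 3).
  Combine with x ≡ 3 (mod 5): since gcd(3, 5) = 1, we get a unique residue mod 15.
    Write x = 1 + 3·t and substitute into x ≡ 3 (mod 5): 3·t ≡ 3 − 1 = 2 (mod 5).
    The inverse of 3 mod 5 is 2 (since 3·2 = 6 = 1·5 + 1), so t ≡ 2·2 = 4 ≡ 4 (mod 5).
    Then x = 1 + 3·4 = 13, valid modulo lcm(3, 5) = 15: x ≡ 13 (mod 15).
  Combine with x ≡ 2 (mod 4): since gcd(15, 4) = 1, we get a unique residue mod 60.
    Write x = 13 + 15·t and substitute into x ≡ 2 (mod 4): 15·t ≡ 2 − 13 = -11 (mod 4).
    Reduce coefficients mod 4: 3·t ≡ 1 (mod 4).
    The inverse of 3 mod 4 is 3 (since 3·3 = 9 = 2·4 + 1), so t ≡ 3·1 = 3 ≡ 3 (mod 4).
    Then x = 13 + 15·3 = 58, valid modulo lcm(15, 4) = 60: x ≡ 58 (mod 60).
Verify: 58 mod 3 = 1 ✓, 58 mod 5 = 3 ✓, 58 mod 4 = 2 ✓.

x ≡ 58 (mod 60).


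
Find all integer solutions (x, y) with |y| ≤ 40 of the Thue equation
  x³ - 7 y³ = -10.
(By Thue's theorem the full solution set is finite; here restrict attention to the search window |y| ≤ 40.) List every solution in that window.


The equation is x³ - 7y³ = -10. For fixed y, x³ = 7·y³ − 10, so a solution requires the RHS to be a perfect cube.
Strategy: iterate y from -40 to 40, compute RHS = 7·y³ − 10, and check whether it is a (positive or negative) perfect cube.
Check small values of y:
  y = 0: RHS = -10 is not a perfect cube.
  y = 1: RHS = -3 is not a perfect cube.
  y = -1: RHS = -17 is not a perfect cube.
  y = 2: RHS = 46 is not a perfect cube.
  y = -2: RHS = -66 is not a perfect cube.
  y = 3: RHS = 179 is not a perfect cube.
  y = -3: RHS = -199 is not a perfect cube.
Continuing the search up to |y| = 40 finds no solutions either.
No (x, y) in the scanned range satisfies the equation.

No integer solutions with |y| ≤ 40.


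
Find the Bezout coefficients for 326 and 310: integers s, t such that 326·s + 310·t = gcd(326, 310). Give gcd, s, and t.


Euclidean algorithm on (326, 310) — divide until remainder is 0:
  326 = 1 · 310 + 16
  310 = 19 · 16 + 6
  16 = 2 · 6 + 4
  6 = 1 · 4 + 2
  4 = 2 · 2 + 0
gcd(326, 310) = 2.
Track Bezout coefficients alongside the remainders: start with r₀ = 326 = a·1 + b·0 (s = 1, t = 0) and r₁ = 310 = a·0 + b·1 (s = 0, t = 1); each new remainder r_{k+1} = r_{k-1} − q_k·r_k inherits s_{k+1} = s_{k-1} − q_k·s_k, t_{k+1} = t_{k-1} − q_k·t_k, so r_k = a·s_k + b·t_k at every step:
  q = 1: r = 16, s = 1 − 1·0 = 1, t = 0 − 1·1 = -1  (check: 326·1 + 310·(-1) = 16)
  q = 19: r = 6, s = 0 − 19·1 = -19, t = 1 − 19·(-1) = 20  (check: 326·(-19) + 310·20 = 6)
  q = 2: r = 4, s = 1 − 2·(-19) = 39, t = -1 − 2·20 = -41  (check: 326·39 + 310·(-41) = 4)
  q = 1: r = 2, s = -19 − 1·39 = -58, t = 20 − 1·(-41) = 61  (check: 326·(-58) + 310·61 = 2)
The row with r = 2 (the gcd) gives the Bezout coefficients s = -58, t = 61.
Result: 326 · (-58) + 310 · (61) = 2.

gcd(326, 310) = 2; s = -58, t = 61 (check: 326·(-58) + 310·61 = 2).


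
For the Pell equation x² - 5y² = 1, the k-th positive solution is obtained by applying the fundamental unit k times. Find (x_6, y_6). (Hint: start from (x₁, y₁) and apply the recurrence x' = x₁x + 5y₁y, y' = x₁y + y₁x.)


Step 1: Find the fundamental solution (x₁, y₁) of x² - 5y² = 1.
  Expand √5 as a continued fraction. a₀ = ⌊√5⌋ = 2; iterate m_{k+1} = d_k·a_k − m_k, d_{k+1} = (5 − m_{k+1}²)/d_k, a_{k+1} = ⌊(a₀ + m_{k+1})/d_{k+1}⌋ (starting m₀ = 0, d₀ = 1), with convergents p_k = a_k·p_{k-1} + p_{k-2}, q_k = a_k·q_{k-1} + q_{k-2} (p₋₁ = 1, q₋₁ = 0):
  k = 0: a₀ = 2; p₀/q₀ = 2/1; p₀² − 5·q₀² = 4 − 5 = -1.
  k = 1: m = 2, d = 1, a = ⌊(2 + 2)/1⌋ = 4; p/q = (4·2 + 1)/(4·1 + 0) = 9/4; p² − 5·q² = 81 − 80 = 1.
  The first convergent with p² − 5·q² = 1 gives the fundamental solution (x₁, y₁) = (9, 4).
Step 2: Apply the recurrence (x_{n+1}, y_{n+1}) = (x₁x_n + 5y₁y_n, x₁y_n + y₁x_n) repeatedly.
  From (x_1, y_1) = (9, 4): x_2 = 9·9 + 5·4·4 = 161; y_2 = 9·4 + 4·9 = 72.
  From (x_2, y_2) = (161, 72): x_3 = 9·161 + 5·4·72 = 2889; y_3 = 9·72 + 4·161 = 1292.
  From (x_3, y_3) = (2889, 1292): x_4 = 9·2889 + 5·4·1292 = 51841; y_4 = 9·1292 + 4·2889 = 23184.
  From (x_4, y_4) = (51841, 23184): x_5 = 9·51841 + 5·4·23184 = 930249; y_5 = 9·23184 + 4·51841 = 416020.
  From (x_5, y_5) = (930249, 416020): x_6 = 9·930249 + 5·4·416020 = 16692641; y_6 = 9·416020 + 4·930249 = 7465176.
Step 3: Verify x_6² - 5·y_6² = 278644263554881 - 278644263554880 = 1 (should be 1). ✓

(x_1, y_1) = (9, 4); (x_6, y_6) = (16692641, 7465176).


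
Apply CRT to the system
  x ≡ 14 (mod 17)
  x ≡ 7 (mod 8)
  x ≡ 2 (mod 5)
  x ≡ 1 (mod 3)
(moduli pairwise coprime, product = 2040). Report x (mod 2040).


Product of moduli M = 17 · 8 · 5 · 3 = 2040.
Merge one congruence at a time:
  Start: x ≡ 14 (mod 17).
  Combine with x ≡ 7 (mod 8); new modulus lcm = 136.
    Write x = 14 + 17·t and substitute into x ≡ 7 (mod 8): 17·t ≡ 7 − 14 = -7 (mod 8).
    Reduce coefficients mod 8: 1·t ≡ 1 (mod 8).
    So t ≡ 1 (mod 8).
    Then x = 14 + 17·1 = 31, valid modulo lcm(17, 8) = 136: x ≡ 31 (mod 136).
  Combine with x ≡ 2 (mod 5); new modulus lcm = 680.
    Write x = 31 + 136·t and substitute into x ≡ 2 (mod 5): 136·t ≡ 2 − 31 = -29 (mod 5).
    Reduce coefficients mod 5: 1·t ≡ 1 (mod 5).
    So t ≡ 1 (mod 5).
    Then x = 31 + 136·1 = 167, valid modulo lcm(136, 5) = 680: x ≡ 167 (mod 680).
  Combine with x ≡ 1 (mod 3); new modulus lcm = 2040.
    Write x = 167 + 680·t and substitute into x ≡ 1 (mod 3): 680·t ≡ 1 − 167 = -166 (mod 3).
    Reduce coefficients mod 3: 2·t ≡ 2 (mod 3).
    The inverse of 2 mod 3 is 2 (since 2·2 = 4 = 1·3 + 1), so t ≡ 2·2 = 4 ≡ 1 (mod 3).
    Then x = 167 + 680·1 = 847, valid modulo lcm(680, 3) = 2040: x ≡ 847 (mod 2040).
Verify against each original: 847 mod 17 = 14, 847 mod 8 = 7, 847 mod 5 = 2, 847 mod 3 = 1.

x ≡ 847 (mod 2040).


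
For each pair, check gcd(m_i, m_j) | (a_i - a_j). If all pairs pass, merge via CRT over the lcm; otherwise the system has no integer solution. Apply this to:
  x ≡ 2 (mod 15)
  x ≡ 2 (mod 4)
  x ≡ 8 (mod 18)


Moduli 15, 4, 18 are not pairwise coprime, so CRT works modulo lcm(m_i) when all pairwise compatibility conditions hold.
Pairwise compatibility: gcd(m_i, m_j) must divide a_i - a_j for every pair.
Merge one congruence at a time:
  Start: x ≡ 2 (mod 15).
  Combine with x ≡ 2 (mod 4): gcd(15, 4) = 1; 2 - 2 = 0, which IS divisible by 1, so compatible.
    Write x = 2 + 15·t and substitute into x ≡ 2 (mod 4): 15·t ≡ 2 − 2 = 0 (mod 4).
    Reduce coefficients mod 4: 3·t ≡ 0 (mod 4).
    The inverse of 3 mod 4 is 3 (since 3·3 = 9 = 2·4 + 1), so t ≡ 3·0 = 0 ≡ 0 (mod 4).
    Then x = 2 + 15·0 = 2, valid modulo lcm(15, 4) = 60: x ≡ 2 (mod 60).
  Combine with x ≡ 8 (mod 18): gcd(60, 18) = 6; 8 - 2 = 6, which IS divisible by 6, so compatible.
    Write x = 2 + 60·t and substitute into x ≡ 8 (mod 18): 60·t ≡ 8 − 2 = 6 (mod 18).
    Divide the congruence (and modulus) by g = 6: 10·t ≡ 1 (mod 3).
    Reduce coefficients mod 3: 1·t ≡ 1 (mod 3).
    So t ≡ 1 (mod 3).
    Then x = 2 + 60·1 = 62, valid modulo lcm(60, 18) = 180: x ≡ 62 (mod 180).
Verify: 62 mod 15 = 2, 62 mod 4 = 2, 62 mod 18 = 8.

x ≡ 62 (mod 180).


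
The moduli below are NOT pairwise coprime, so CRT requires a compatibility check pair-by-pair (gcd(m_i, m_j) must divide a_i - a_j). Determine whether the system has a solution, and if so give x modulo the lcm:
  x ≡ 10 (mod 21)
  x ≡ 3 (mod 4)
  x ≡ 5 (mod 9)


Moduli 21, 4, 9 are not pairwise coprime, so CRT works modulo lcm(m_i) when all pairwise compatibility conditions hold.
Pairwise compatibility: gcd(m_i, m_j) must divide a_i - a_j for every pair.
Merge one congruence at a time:
  Start: x ≡ 10 (mod 21).
  Combine with x ≡ 3 (mod 4): gcd(21, 4) = 1; 3 - 10 = -7, which IS divisible by 1, so compatible.
    Write x = 10 + 21·t and substitute into x ≡ 3 (mod 4): 21·t ≡ 3 − 10 = -7 (mod 4).
    Reduce coefficients mod 4: 1·t ≡ 1 (mod 4).
    So t ≡ 1 (mod 4).
    Then x = 10 + 21·1 = 31, valid modulo lcm(21, 4) = 84: x ≡ 31 (mod 84).
  Combine with x ≡ 5 (mod 9): gcd(84, 9) = 3, and 5 - 31 = -26 is NOT divisible by 3.
    ⇒ system is inconsistent (no integer solution).

No solution (the system is inconsistent).


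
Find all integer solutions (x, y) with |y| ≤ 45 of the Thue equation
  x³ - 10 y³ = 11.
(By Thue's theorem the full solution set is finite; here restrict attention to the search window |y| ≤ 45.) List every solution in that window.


The equation is x³ - 10y³ = 11. For fixed y, x³ = 10·y³ + 11, so a solution requires the RHS to be a perfect cube.
Strategy: iterate y from -45 to 45, compute RHS = 10·y³ + 11, and check whether it is a (positive or negative) perfect cube.
Check small values of y:
  y = 0: RHS = 11 is not a perfect cube.
  y = 1: RHS = 21 is not a perfect cube.
  y = -1: RHS = 1 = (1)³ ⇒ x = 1 works.
  y = 2: RHS = 91 is not a perfect cube.
  y = -2: RHS = -69 is not a perfect cube.
  y = 3: RHS = 281 is not a perfect cube.
  y = -3: RHS = -259 is not a perfect cube.
Continuing the search up to |y| = 45 finds no further solutions beyond those listed.
Collected solutions: (1, -1).

Solutions (with |y| ≤ 45): (1, -1).


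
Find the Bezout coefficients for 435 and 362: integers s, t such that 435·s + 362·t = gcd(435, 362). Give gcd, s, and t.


Euclidean algorithm on (435, 362) — divide until remainder is 0:
  435 = 1 · 362 + 73
  362 = 4 · 73 + 70
  73 = 1 · 70 + 3
  70 = 23 · 3 + 1
  3 = 3 · 1 + 0
gcd(435, 362) = 1.
Track Bezout coefficients alongside the remainders: start with r₀ = 435 = a·1 + b·0 (s = 1, t = 0) and r₁ = 362 = a·0 + b·1 (s = 0, t = 1); each new remainder r_{k+1} = r_{k-1} − q_k·r_k inherits s_{k+1} = s_{k-1} − q_k·s_k, t_{k+1} = t_{k-1} − q_k·t_k, so r_k = a·s_k + b·t_k at every step:
  q = 1: r = 73, s = 1 − 1·0 = 1, t = 0 − 1·1 = -1  (check: 435·1 + 362·(-1) = 73)
  q = 4: r = 70, s = 0 − 4·1 = -4, t = 1 − 4·(-1) = 5  (check: 435·(-4) + 362·5 = 70)
  q = 1: r = 3, s = 1 − 1·(-4) = 5, t = -1 − 1·5 = -6  (check: 435·5 + 362·(-6) = 3)
  q = 23: r = 1, s = -4 − 23·5 = -119, t = 5 − 23·(-6) = 143  (check: 435·(-119) + 362·143 = 1)
The row with r = 1 (the gcd) gives the Bezout coefficients s = -119, t = 143.
Result: 435 · (-119) + 362 · (143) = 1.

gcd(435, 362) = 1; s = -119, t = 143 (check: 435·(-119) + 362·143 = 1).


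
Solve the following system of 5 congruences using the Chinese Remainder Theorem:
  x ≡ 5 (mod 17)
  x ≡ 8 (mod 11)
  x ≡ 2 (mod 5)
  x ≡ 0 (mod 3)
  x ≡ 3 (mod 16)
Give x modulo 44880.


Product of moduli M = 17 · 11 · 5 · 3 · 16 = 44880.
Merge one congruence at a time:
  Start: x ≡ 5 (mod 17).
  Combine with x ≡ 8 (mod 11); new modulus lcm = 187.
    Write x = 5 + 17·t and substitute into x ≡ 8 (mod 11): 17·t ≡ 8 − 5 = 3 (mod 11).
    Reduce coefficients mod 11: 6·t ≡ 3 (mod 11).
    The inverse of 6 mod 11 is 2 (since 6·2 = 12 = 1·11 + 1), so t ≡ 2·3 = 6 ≡ 6 (mod 11).
    Then x = 5 + 17·6 = 107, valid modulo lcm(17, 11) = 187: x ≡ 107 (mod 187).
  Combine with x ≡ 2 (mod 5); new modulus lcm = 935.
    Write x = 107 + 187·t and substitute into x ≡ 2 (mod 5): 187·t ≡ 2 − 107 = -105 (mod 5).
    Reduce coefficients mod 5: 2·t ≡ 0 (mod 5).
    The inverse of 2 mod 5 is 3 (since 2·3 = 6 = 1·5 + 1), so t ≡ 3·0 = 0 ≡ 0 (mod 5).
    Then x = 107 + 187·0 = 107, valid modulo lcm(187, 5) = 935: x ≡ 107 (mod 935).
  Combine with x ≡ 0 (mod 3); new modulus lcm = 2805.
    Write x = 107 + 935·t and substitute into x ≡ 0 (mod 3): 935·t ≡ 0 − 107 = -107 (mod 3).
    Reduce coefficients mod 3: 2·t ≡ 1 (mod 3).
    The inverse of 2 mod 3 is 2 (since 2·2 = 4 = 1·3 + 1), so t ≡ 2·1 = 2 ≡ 2 (mod 3).
    Then x = 107 + 935·2 = 1977, valid modulo lcm(935, 3) = 2805: x ≡ 1977 (mod 2805).
  Combine with x ≡ 3 (mod 16); new modulus lcm = 44880.
    Write x = 1977 + 2805·t and substitute into x ≡ 3 (mod 16): 2805·t ≡ 3 − 1977 = -1974 (mod 16).
    Reduce coefficients mod 16: 5·t ≡ 10 (mod 16).
    The inverse of 5 mod 16 is 13 (since 5·13 = 65 = 4·16 + 1), so t ≡ 13·10 = 130 ≡ 2 (mod 16).
    Then x = 1977 + 2805·2 = 7587, valid modulo lcm(2805, 16) = 44880: x ≡ 7587 (mod 44880).
Verify against each original: 7587 mod 17 = 5, 7587 mod 11 = 8, 7587 mod 5 = 2, 7587 mod 3 = 0, 7587 mod 16 = 3.

x ≡ 7587 (mod 44880).


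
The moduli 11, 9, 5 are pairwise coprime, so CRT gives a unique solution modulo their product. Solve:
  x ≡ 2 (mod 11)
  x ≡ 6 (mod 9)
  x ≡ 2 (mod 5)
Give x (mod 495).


Moduli 11, 9, 5 are pairwise coprime; by CRT there is a unique solution modulo M = 11 · 9 · 5 = 495.
Solve pairwise, accumulating the modulus:
  Start with x ≡ 2 (mod 11).
  Combine with x ≡ 6 (mod 9): since gcd(11, 9) = 1, we get a unique residue mod 99.
    Write x = 2 + 11·t and substitute into x ≡ 6 (mod 9): 11·t ≡ 6 − 2 = 4 (mod 9).
    Reduce coefficients mod 9: 2·t ≡ 4 (mod 9).
    The inverse of 2 mod 9 is 5 (since 2·5 = 10 = 1·9 + 1), so t ≡ 5·4 = 20 ≡ 2 (mod 9).
    Then x = 2 + 11·2 = 24, valid modulo lcm(11, 9) = 99: x ≡ 24 (mod 99).
  Combine with x ≡ 2 (mod 5): since gcd(99, 5) = 1, we get a unique residue mod 495.
    Write x = 24 + 99·t and substitute into x ≡ 2 (mod 5): 99·t ≡ 2 − 24 = -22 (mod 5).
    Reduce coefficients mod 5: 4·t ≡ 3 (mod 5).
    The inverse of 4 mod 5 is 4 (since 4·4 = 16 = 3·5 + 1), so t ≡ 4·3 = 12 ≡ 2 (mod 5).
    Then x = 24 + 99·2 = 222, valid modulo lcm(99, 5) = 495: x ≡ 222 (mod 495).
Verify: 222 mod 11 = 2 ✓, 222 mod 9 = 6 ✓, 222 mod 5 = 2 ✓.

x ≡ 222 (mod 495).


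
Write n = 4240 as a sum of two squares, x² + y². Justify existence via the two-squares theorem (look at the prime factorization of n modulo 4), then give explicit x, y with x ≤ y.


Step 1: Factor n = 4240 = 2^4 · 5 · 53.
Step 2: Check the mod-4 condition on each prime factor: 2 = 2 (special); 5 ≡ 1 (mod 4), exponent 1; 53 ≡ 1 (mod 4), exponent 1.
All primes ≡ 3 (mod 4) appear to even exponent (or don't appear), so by the two-squares theorem n IS expressible as a sum of two squares.
Step 3: Build a representation. Group n = k² · m with k = 4 and m = 5 · 53 = 265 (a product of primes ≡ 1 (mod 4)); a representation of m scales to one of n via (k·x)² + (k·y)² = k²(x² + y²). Each prime p ≡ 1 (mod 4) is itself a sum of two squares; find a² by testing p − a² for a perfect square:
  5: 5 − 1² = 4 = 2² ⇒ 5 = 1² + 2².
  53: 53 − 1² = 52, 53 − 2² = 49 = 7² ⇒ 53 = 2² + 7².
  Combine using the Brahmagupta–Fibonacci identity (a² + b²)(c² + d²) = (ac − bd)² + (ad + bc)² = (ac + bd)² + (ad − bc)²:
  5 · 53 = 265: from (1² + 2²)(2² + 7²), take (1·2 − 2·7, 1·7 + 2·2) = (2 − 14, 7 + 4) = (-12, 11); dropping signs (only squares matter) gives (12, 11); check 12² + 11² = 144 + 121 = 265 ✓.
  Scale by k = 4: (4·12, 4·11) = (48, 44).
Step 4: Order so x ≤ y and verify: 44² + 48² = 1936 + 2304 = 4240 = n. ✓

n = 4240 = 44² + 48² (one valid representation with x ≤ y).


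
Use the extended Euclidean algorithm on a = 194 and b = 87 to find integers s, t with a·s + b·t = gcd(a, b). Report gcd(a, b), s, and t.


Euclidean algorithm on (194, 87) — divide until remainder is 0:
  194 = 2 · 87 + 20
  87 = 4 · 20 + 7
  20 = 2 · 7 + 6
  7 = 1 · 6 + 1
  6 = 6 · 1 + 0
gcd(194, 87) = 1.
Track Bezout coefficients alongside the remainders: start with r₀ = 194 = a·1 + b·0 (s = 1, t = 0) and r₁ = 87 = a·0 + b·1 (s = 0, t = 1); each new remainder r_{k+1} = r_{k-1} − q_k·r_k inherits s_{k+1} = s_{k-1} − q_k·s_k, t_{k+1} = t_{k-1} − q_k·t_k, so r_k = a·s_k + b·t_k at every step:
  q = 2: r = 20, s = 1 − 2·0 = 1, t = 0 − 2·1 = -2  (check: 194·1 + 87·(-2) = 20)
  q = 4: r = 7, s = 0 − 4·1 = -4, t = 1 − 4·(-2) = 9  (check: 194·(-4) + 87·9 = 7)
  q = 2: r = 6, s = 1 − 2·(-4) = 9, t = -2 − 2·9 = -20  (check: 194·9 + 87·(-20) = 6)
  q = 1: r = 1, s = -4 − 1·9 = -13, t = 9 − 1·(-20) = 29  (check: 194·(-13) + 87·29 = 1)
The row with r = 1 (the gcd) gives the Bezout coefficients s = -13, t = 29.
Result: 194 · (-13) + 87 · (29) = 1.

gcd(194, 87) = 1; s = -13, t = 29 (check: 194·(-13) + 87·29 = 1).


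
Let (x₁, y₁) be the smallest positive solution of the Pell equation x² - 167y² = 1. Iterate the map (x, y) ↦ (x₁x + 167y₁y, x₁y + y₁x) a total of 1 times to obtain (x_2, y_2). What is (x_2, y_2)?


Step 1: Find the fundamental solution (x₁, y₁) of x² - 167y² = 1.
  Expand √167 as a continued fraction. a₀ = ⌊√167⌋ = 12; iterate m_{k+1} = d_k·a_k − m_k, d_{k+1} = (167 − m_{k+1}²)/d_k, a_{k+1} = ⌊(a₀ + m_{k+1})/d_{k+1}⌋ (starting m₀ = 0, d₀ = 1), with convergents p_k = a_k·p_{k-1} + p_{k-2}, q_k = a_k·q_{k-1} + q_{k-2} (p₋₁ = 1, q₋₁ = 0):
  k = 0: a₀ = 12; p₀/q₀ = 12/1; p₀² − 167·q₀² = 144 − 167 = -23.
  k = 1: m = 12, d = 23, a = ⌊(12 + 12)/23⌋ = 1; p/q = (1·12 + 1)/(1·1 + 0) = 13/1; p² − 167·q² = 169 − 167 = 2.
  k = 2: m = 11, d = 2, a = ⌊(12 + 11)/2⌋ = 11; p/q = (11·13 + 12)/(11·1 + 1) = 155/12; p² − 167·q² = 24025 − 24048 = -23.
  k = 3: m = 11, d = 23, a = ⌊(12 + 11)/23⌋ = 1; p/q = (1·155 + 13)/(1·12 + 1) = 168/13; p² − 167·q² = 28224 − 28223 = 1.
  The first convergent with p² − 167·q² = 1 gives the fundamental solution (x₁, y₁) = (168, 13).
Step 2: Apply the recurrence (x_{n+1}, y_{n+1}) = (x₁x_n + 167y₁y_n, x₁y_n + y₁x_n) repeatedly.
  From (x_1, y_1) = (168, 13): x_2 = 168·168 + 167·13·13 = 56447; y_2 = 168·13 + 13·168 = 4368.
Step 3: Verify x_2² - 167·y_2² = 3186263809 - 3186263808 = 1 (should be 1). ✓

(x_1, y_1) = (168, 13); (x_2, y_2) = (56447, 4368).


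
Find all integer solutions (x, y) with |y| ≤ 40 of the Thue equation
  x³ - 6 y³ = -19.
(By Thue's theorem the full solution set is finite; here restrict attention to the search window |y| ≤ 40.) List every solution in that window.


The equation is x³ - 6y³ = -19. For fixed y, x³ = 6·y³ − 19, so a solution requires the RHS to be a perfect cube.
Strategy: iterate y from -40 to 40, compute RHS = 6·y³ − 19, and check whether it is a (positive or negative) perfect cube.
Check small values of y:
  y = 0: RHS = -19 is not a perfect cube.
  y = 1: RHS = -13 is not a perfect cube.
  y = -1: RHS = -25 is not a perfect cube.
  y = 2: RHS = 29 is not a perfect cube.
  y = -2: RHS = -67 is not a perfect cube.
  y = 3: RHS = 143 is not a perfect cube.
  y = -3: RHS = -181 is not a perfect cube.
Continuing the search up to |y| = 40 finds no solutions either.
No (x, y) in the scanned range satisfies the equation.

No integer solutions with |y| ≤ 40.


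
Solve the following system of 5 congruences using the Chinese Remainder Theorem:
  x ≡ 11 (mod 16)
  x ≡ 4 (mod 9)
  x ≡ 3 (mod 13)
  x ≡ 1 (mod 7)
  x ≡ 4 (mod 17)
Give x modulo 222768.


Product of moduli M = 16 · 9 · 13 · 7 · 17 = 222768.
Merge one congruence at a time:
  Start: x ≡ 11 (mod 16).
  Combine with x ≡ 4 (mod 9); new modulus lcm = 144.
    Write x = 11 + 16·t and substitute into x ≡ 4 (mod 9): 16·t ≡ 4 − 11 = -7 (mod 9).
    Reduce coefficients mod 9: 7·t ≡ 2 (mod 9).
    The inverse of 7 mod 9 is 4 (since 7·4 = 28 = 3·9 + 1), so t ≡ 4·2 = 8 ≡ 8 (mod 9).
    Then x = 11 + 16·8 = 139, valid modulo lcm(16, 9) = 144: x ≡ 139 (mod 144).
  Combine with x ≡ 3 (mod 13); new modulus lcm = 1872.
    Write x = 139 + 144·t and substitute into x ≡ 3 (mod 13): 144·t ≡ 3 − 139 = -136 (mod 13).
    Reduce coefficients mod 13: 1·t ≡ 7 (mod 13).
    So t ≡ 7 (mod 13).
    Then x = 139 + 144·7 = 1147, valid modulo lcm(144, 13) = 1872: x ≡ 1147 (mod 1872).
  Combine with x ≡ 1 (mod 7); new modulus lcm = 13104.
    Write x = 1147 + 1872·t and substitute into x ≡ 1 (mod 7): 1872·t ≡ 1 − 1147 = -1146 (mod 7).
    Reduce coefficients mod 7: 3·t ≡ 2 (mod 7).
    The inverse of 3 mod 7 is 5 (since 3·5 = 15 = 2·7 + 1), so t ≡ 5·2 = 10 ≡ 3 (mod 7).
    Then x = 1147 + 1872·3 = 6763, valid modulo lcm(1872, 7) = 13104: x ≡ 6763 (mod 13104).
  Combine with x ≡ 4 (mod 17); new modulus lcm = 222768.
    Write x = 6763 + 13104·t and substitute into x ≡ 4 (mod 17): 13104·t ≡ 4 − 6763 = -6759 (mod 17).
    Reduce coefficients mod 17: 14·t ≡ 7 (mod 17).
    The inverse of 14 mod 17 is 11 (since 14·11 = 154 = 9·17 + 1), so t ≡ 11·7 = 77 ≡ 9 (mod 17).
    Then x = 6763 + 13104·9 = 124699, valid modulo lcm(13104, 17) = 222768: x ≡ 124699 (mod 222768).
Verify against each original: 124699 mod 16 = 11, 124699 mod 9 = 4, 124699 mod 13 = 3, 124699 mod 7 = 1, 124699 mod 17 = 4.

x ≡ 124699 (mod 222768).


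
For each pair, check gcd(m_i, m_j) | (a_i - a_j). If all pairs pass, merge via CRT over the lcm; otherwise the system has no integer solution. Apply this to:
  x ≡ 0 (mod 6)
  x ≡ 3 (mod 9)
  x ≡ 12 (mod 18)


Moduli 6, 9, 18 are not pairwise coprime, so CRT works modulo lcm(m_i) when all pairwise compatibility conditions hold.
Pairwise compatibility: gcd(m_i, m_j) must divide a_i - a_j for every pair.
Merge one congruence at a time:
  Start: x ≡ 0 (mod 6).
  Combine with x ≡ 3 (mod 9): gcd(6, 9) = 3; 3 - 0 = 3, which IS divisible by 3, so compatible.
    Write x = 0 + 6·t and substitute into x ≡ 3 (mod 9): 6·t ≡ 3 − 0 = 3 (mod 9).
    Divide the congruence (and modulus) by g = 3: 2·t ≡ 1 (mod 3).
    The inverse of 2 mod 3 is 2 (since 2·2 = 4 = 1·3 + 1), so t ≡ 2·1 = 2 ≡ 2 (mod 3).
    Then x = 0 + 6·2 = 12, valid modulo lcm(6, 9) = 18: x ≡ 12 (mod 18).
  Combine with x ≡ 12 (mod 18): gcd(18, 18) = 18; 12 - 12 = 0, which IS divisible by 18, so compatible.
    Write x = 12 + 18·t and substitute into x ≡ 12 (mod 18): 18·t ≡ 12 − 12 = 0 (mod 18).
    Divide the congruence (and modulus) by g = 18: 1·t ≡ 0 (mod 1).
    Modulo 1 every t works; take t = 0.
    Then x = 12 + 18·0 = 12, valid modulo lcm(18, 18) = 18: x ≡ 12 (mod 18).
Verify: 12 mod 6 = 0, 12 mod 9 = 3, 12 mod 18 = 12.

x ≡ 12 (mod 18).


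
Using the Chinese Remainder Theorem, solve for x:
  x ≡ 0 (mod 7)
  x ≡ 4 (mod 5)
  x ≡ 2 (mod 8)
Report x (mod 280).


Moduli 7, 5, 8 are pairwise coprime; by CRT there is a unique solution modulo M = 7 · 5 · 8 = 280.
Solve pairwise, accumulating the modulus:
  Start with x ≡ 0 (mod 7).
  Combine with x ≡ 4 (mod 5): since gcd(7, 5) = 1, we get a unique residue mod 35.
    Write x = 0 + 7·t and substitute into x ≡ 4 (mod 5): 7·t ≡ 4 − 0 = 4 (mod 5).
    Reduce coefficients mod 5: 2·t ≡ 4 (mod 5).
    The inverse of 2 mod 5 is 3 (since 2·3 = 6 = 1·5 + 1), so t ≡ 3·4 = 12 ≡ 2 (mod 5).
    Then x = 0 + 7·2 = 14, valid modulo lcm(7, 5) = 35: x ≡ 14 (mod 35).
  Combine with x ≡ 2 (mod 8): since gcd(35, 8) = 1, we get a unique residue mod 280.
    Write x = 14 + 35·t and substitute into x ≡ 2 (mod 8): 35·t ≡ 2 − 14 = -12 (mod 8).
    Reduce coefficients mod 8: 3·t ≡ 4 (mod 8).
    The inverse of 3 mod 8 is 3 (since 3·3 = 9 = 1·8 + 1), so t ≡ 3·4 = 12 ≡ 4 (mod 8).
    Then x = 14 + 35·4 = 154, valid modulo lcm(35, 8) = 280: x ≡ 154 (mod 280).
Verify: 154 mod 7 = 0 ✓, 154 mod 5 = 4 ✓, 154 mod 8 = 2 ✓.

x ≡ 154 (mod 280).


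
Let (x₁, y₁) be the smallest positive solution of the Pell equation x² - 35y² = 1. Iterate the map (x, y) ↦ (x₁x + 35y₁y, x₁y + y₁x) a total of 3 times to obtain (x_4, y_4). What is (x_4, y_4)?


Step 1: Find the fundamental solution (x₁, y₁) of x² - 35y² = 1.
  Expand √35 as a continued fraction. a₀ = ⌊√35⌋ = 5; iterate m_{k+1} = d_k·a_k − m_k, d_{k+1} = (35 − m_{k+1}²)/d_k, a_{k+1} = ⌊(a₀ + m_{k+1})/d_{k+1}⌋ (starting m₀ = 0, d₀ = 1), with convergents p_k = a_k·p_{k-1} + p_{k-2}, q_k = a_k·q_{k-1} + q_{k-2} (p₋₁ = 1, q₋₁ = 0):
  k = 0: a₀ = 5; p₀/q₀ = 5/1; p₀² − 35·q₀² = 25 − 35 = -10.
  k = 1: m = 5, d = 10, a = ⌊(5 + 5)/10⌋ = 1; p/q = (1·5 + 1)/(1·1 + 0) = 6/1; p² − 35·q² = 36 − 35 = 1.
  The first convergent with p² − 35·q² = 1 gives the fundamental solution (x₁, y₁) = (6, 1).
Step 2: Apply the recurrence (x_{n+1}, y_{n+1}) = (x₁x_n + 35y₁y_n, x₁y_n + y₁x_n) repeatedly.
  From (x_1, y_1) = (6, 1): x_2 = 6·6 + 35·1·1 = 71; y_2 = 6·1 + 1·6 = 12.
  From (x_2, y_2) = (71, 12): x_3 = 6·71 + 35·1·12 = 846; y_3 = 6·12 + 1·71 = 143.
  From (x_3, y_3) = (846, 143): x_4 = 6·846 + 35·1·143 = 10081; y_4 = 6·143 + 1·846 = 1704.
Step 3: Verify x_4² - 35·y_4² = 101626561 - 101626560 = 1 (should be 1). ✓

(x_1, y_1) = (6, 1); (x_4, y_4) = (10081, 1704).


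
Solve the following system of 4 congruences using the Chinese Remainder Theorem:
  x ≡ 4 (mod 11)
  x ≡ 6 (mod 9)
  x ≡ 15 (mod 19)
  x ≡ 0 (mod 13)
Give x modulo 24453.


Product of moduli M = 11 · 9 · 19 · 13 = 24453.
Merge one congruence at a time:
  Start: x ≡ 4 (mod 11).
  Combine with x ≡ 6 (mod 9); new modulus lcm = 99.
    Write x = 4 + 11·t and substitute into x ≡ 6 (mod 9): 11·t ≡ 6 − 4 = 2 (mod 9).
    Reduce coefficients mod 9: 2·t ≡ 2 (mod 9).
    The inverse of 2 mod 9 is 5 (since 2·5 = 10 = 1·9 + 1), so t ≡ 5·2 = 10 ≡ 1 (mod 9).
    Then x = 4 + 11·1 = 15, valid modulo lcm(11, 9) = 99: x ≡ 15 (mod 99).
  Combine with x ≡ 15 (mod 19); new modulus lcm = 1881.
    Write x = 15 + 99·t and substitute into x ≡ 15 (mod 19): 99·t ≡ 15 − 15 = 0 (mod 19).
    Reduce coefficients mod 19: 4·t ≡ 0 (mod 19).
    The inverse of 4 mod 19 is 5 (since 4·5 = 20 = 1·19 + 1), so t ≡ 5·0 = 0 ≡ 0 (mod 19).
    Then x = 15 + 99·0 = 15, valid modulo lcm(99, 19) = 1881: x ≡ 15 (mod 1881).
  Combine with x ≡ 0 (mod 13); new modulus lcm = 24453.
    Write x = 15 + 1881·t and substitute into x ≡ 0 (mod 13): 1881·t ≡ 0 − 15 = -15 (mod 13).
    Reduce coefficients mod 13: 9·t ≡ 11 (mod 13).
    The inverse of 9 mod 13 is 3 (since 9·3 = 27 = 2·13 + 1), so t ≡ 3·11 = 33 ≡ 7 (mod 13).
    Then x = 15 + 1881·7 = 13182, valid modulo lcm(1881, 13) = 24453: x ≡ 13182 (mod 24453).
Verify against each original: 13182 mod 11 = 4, 13182 mod 9 = 6, 13182 mod 19 = 15, 13182 mod 13 = 0.

x ≡ 13182 (mod 24453).


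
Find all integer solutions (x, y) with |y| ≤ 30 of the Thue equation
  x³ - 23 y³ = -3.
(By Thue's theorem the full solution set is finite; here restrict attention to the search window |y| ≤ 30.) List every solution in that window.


The equation is x³ - 23y³ = -3. For fixed y, x³ = 23·y³ − 3, so a solution requires the RHS to be a perfect cube.
Strategy: iterate y from -30 to 30, compute RHS = 23·y³ − 3, and check whether it is a (positive or negative) perfect cube.
Check small values of y:
  y = 0: RHS = -3 is not a perfect cube.
  y = 1: RHS = 20 is not a perfect cube.
  y = -1: RHS = -26 is not a perfect cube.
  y = 2: RHS = 181 is not a perfect cube.
  y = -2: RHS = -187 is not a perfect cube.
  y = 3: RHS = 618 is not a perfect cube.
  y = -3: RHS = -624 is not a perfect cube.
Continuing the search up to |y| = 30 finds no solutions either.
No (x, y) in the scanned range satisfies the equation.

No integer solutions with |y| ≤ 30.


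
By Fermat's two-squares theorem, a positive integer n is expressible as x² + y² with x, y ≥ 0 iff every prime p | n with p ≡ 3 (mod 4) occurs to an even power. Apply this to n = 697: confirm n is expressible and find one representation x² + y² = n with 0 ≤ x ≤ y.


Step 1: Factor n = 697 = 17 · 41.
Step 2: Check the mod-4 condition on each prime factor: 17 ≡ 1 (mod 4), exponent 1; 41 ≡ 1 (mod 4), exponent 1.
All primes ≡ 3 (mod 4) appear to even exponent (or don't appear), so by the two-squares theorem n IS expressible as a sum of two squares.
Step 3: Build a representation. Here n = 17 · 41 is a product of primes ≡ 1 (mod 4). Each prime p ≡ 1 (mod 4) is itself a sum of two squares; find a² by testing p − a² for a perfect square:
  17: 17 − 1² = 16 = 4² ⇒ 17 = 1² + 4².
  41: 41 − 1² = 40, 41 − 2² = 37, 41 − 3² = 32, 41 − 4² = 25 = 5² ⇒ 41 = 4² + 5².
  Combine using the Brahmagupta–Fibonacci identity (a² + b²)(c² + d²) = (ac − bd)² + (ad + bc)² = (ac + bd)² + (ad − bc)²:
  17 · 41 = 697: from (1² + 4²)(4² + 5²), take (1·4 − 4·5, 1·5 + 4·4) = (4 − 20, 5 + 16) = (-16, 21); dropping signs (only squares matter) gives (16, 21); check 16² + 21² = 256 + 441 = 697 ✓.
Step 4: Order so x ≤ y and verify: 16² + 21² = 256 + 441 = 697 = n. ✓

n = 697 = 16² + 21² (one valid representation with x ≤ y).


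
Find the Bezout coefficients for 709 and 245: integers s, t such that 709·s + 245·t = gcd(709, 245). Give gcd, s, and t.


Euclidean algorithm on (709, 245) — divide until remainder is 0:
  709 = 2 · 245 + 219
  245 = 1 · 219 + 26
  219 = 8 · 26 + 11
  26 = 2 · 11 + 4
  11 = 2 · 4 + 3
  4 = 1 · 3 + 1
  3 = 3 · 1 + 0
gcd(709, 245) = 1.
Track Bezout coefficients alongside the remainders: start with r₀ = 709 = a·1 + b·0 (s = 1, t = 0) and r₁ = 245 = a·0 + b·1 (s = 0, t = 1); each new remainder r_{k+1} = r_{k-1} − q_k·r_k inherits s_{k+1} = s_{k-1} − q_k·s_k, t_{k+1} = t_{k-1} − q_k·t_k, so r_k = a·s_k + b·t_k at every step:
  q = 2: r = 219, s = 1 − 2·0 = 1, t = 0 − 2·1 = -2  (check: 709·1 + 245·(-2) = 219)
  q = 1: r = 26, s = 0 − 1·1 = -1, t = 1 − 1·(-2) = 3  (check: 709·(-1) + 245·3 = 26)
  q = 8: r = 11, s = 1 − 8·(-1) = 9, t = -2 − 8·3 = -26  (check: 709·9 + 245·(-26) = 11)
  q = 2: r = 4, s = -1 − 2·9 = -19, t = 3 − 2·(-26) = 55  (check: 709·(-19) + 245·55 = 4)
  q = 2: r = 3, s = 9 − 2·(-19) = 47, t = -26 − 2·55 = -136  (check: 709·47 + 245·(-136) = 3)
  q = 1: r = 1, s = -19 − 1·47 = -66, t = 55 − 1·(-136) = 191  (check: 709·(-66) + 245·191 = 1)
The row with r = 1 (the gcd) gives the Bezout coefficients s = -66, t = 191.
Result: 709 · (-66) + 245 · (191) = 1.

gcd(709, 245) = 1; s = -66, t = 191 (check: 709·(-66) + 245·191 = 1).


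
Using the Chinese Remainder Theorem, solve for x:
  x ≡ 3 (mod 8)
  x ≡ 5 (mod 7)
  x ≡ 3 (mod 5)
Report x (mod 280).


Moduli 8, 7, 5 are pairwise coprime; by CRT there is a unique solution modulo M = 8 · 7 · 5 = 280.
Solve pairwise, accumulating the modulus:
  Start with x ≡ 3 (mod 8).
  Combine with x ≡ 5 (mod 7): since gcd(8, 7) = 1, we get a unique residue mod 56.
    Write x = 3 + 8·t and substitute into x ≡ 5 (mod 7): 8·t ≡ 5 − 3 = 2 (mod 7).
    Reduce coefficients mod 7: 1·t ≡ 2 (mod 7).
    So t ≡ 2 (mod 7).
    Then x = 3 + 8·2 = 19, valid modulo lcm(8, 7) = 56: x ≡ 19 (mod 56).
  Combine with x ≡ 3 (mod 5): since gcd(56, 5) = 1, we get a unique residue mod 280.
    Write x = 19 + 56·t and substitute into x ≡ 3 (mod 5): 56·t ≡ 3 − 19 = -16 (mod 5).
    Reduce coefficients mod 5: 1·t ≡ 4 (mod 5).
    So t ≡ 4 (mod 5).
    Then x = 19 + 56·4 = 243, valid modulo lcm(56, 5) = 280: x ≡ 243 (mod 280).
Verify: 243 mod 8 = 3 ✓, 243 mod 7 = 5 ✓, 243 mod 5 = 3 ✓.

x ≡ 243 (mod 280).


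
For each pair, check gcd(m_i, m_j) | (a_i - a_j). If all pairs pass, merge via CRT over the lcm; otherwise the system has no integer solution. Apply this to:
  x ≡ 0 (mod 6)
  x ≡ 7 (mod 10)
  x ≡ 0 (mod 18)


Moduli 6, 10, 18 are not pairwise coprime, so CRT works modulo lcm(m_i) when all pairwise compatibility conditions hold.
Pairwise compatibility: gcd(m_i, m_j) must divide a_i - a_j for every pair.
Merge one congruence at a time:
  Start: x ≡ 0 (mod 6).
  Combine with x ≡ 7 (mod 10): gcd(6, 10) = 2, and 7 - 0 = 7 is NOT divisible by 2.
    ⇒ system is inconsistent (no integer solution).

No solution (the system is inconsistent).


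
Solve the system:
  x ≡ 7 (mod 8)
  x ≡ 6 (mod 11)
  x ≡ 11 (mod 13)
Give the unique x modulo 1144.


Moduli 8, 11, 13 are pairwise coprime; by CRT there is a unique solution modulo M = 8 · 11 · 13 = 1144.
Solve pairwise, accumulating the modulus:
  Start with x ≡ 7 (mod 8).
  Combine with x ≡ 6 (mod 11): since gcd(8, 11) = 1, we get a unique residue mod 88.
    Write x = 7 + 8·t and substitute into x ≡ 6 (mod 11): 8·t ≡ 6 − 7 = -1 (mod 11).
    Reduce coefficients mod 11: 8·t ≡ 10 (mod 11).
    The inverse of 8 mod 11 is 7 (since 8·7 = 56 = 5·11 + 1), so t ≡ 7·10 = 70 ≡ 4 (mod 11).
    Then x = 7 + 8·4 = 39, valid modulo lcm(8, 11) = 88: x ≡ 39 (mod 88).
  Combine with x ≡ 11 (mod 13): since gcd(88, 13) = 1, we get a unique residue mod 1144.
    Write x = 39 + 88·t and substitute into x ≡ 11 (mod 13): 88·t ≡ 11 − 39 = -28 (mod 13).
    Reduce coefficients mod 13: 10·t ≡ 11 (mod 13).
    The inverse of 10 mod 13 is 4 (since 10·4 = 40 = 3·13 + 1), so t ≡ 4·11 = 44 ≡ 5 (mod 13).
    Then x = 39 + 88·5 = 479, valid modulo lcm(88, 13) = 1144: x ≡ 479 (mod 1144).
Verify: 479 mod 8 = 7 ✓, 479 mod 11 = 6 ✓, 479 mod 13 = 11 ✓.

x ≡ 479 (mod 1144).


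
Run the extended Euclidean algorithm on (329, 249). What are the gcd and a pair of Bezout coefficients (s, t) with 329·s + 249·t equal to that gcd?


Euclidean algorithm on (329, 249) — divide until remainder is 0:
  329 = 1 · 249 + 80
  249 = 3 · 80 + 9
  80 = 8 · 9 + 8
  9 = 1 · 8 + 1
  8 = 8 · 1 + 0
gcd(329, 249) = 1.
Track Bezout coefficients alongside the remainders: start with r₀ = 329 = a·1 + b·0 (s = 1, t = 0) and r₁ = 249 = a·0 + b·1 (s = 0, t = 1); each new remainder r_{k+1} = r_{k-1} − q_k·r_k inherits s_{k+1} = s_{k-1} − q_k·s_k, t_{k+1} = t_{k-1} − q_k·t_k, so r_k = a·s_k + b·t_k at every step:
  q = 1: r = 80, s = 1 − 1·0 = 1, t = 0 − 1·1 = -1  (check: 329·1 + 249·(-1) = 80)
  q = 3: r = 9, s = 0 − 3·1 = -3, t = 1 − 3·(-1) = 4  (check: 329·(-3) + 249·4 = 9)
  q = 8: r = 8, s = 1 − 8·(-3) = 25, t = -1 − 8·4 = -33  (check: 329·25 + 249·(-33) = 8)
  q = 1: r = 1, s = -3 − 1·25 = -28, t = 4 − 1·(-33) = 37  (check: 329·(-28) + 249·37 = 1)
The row with r = 1 (the gcd) gives the Bezout coefficients s = -28, t = 37.
Result: 329 · (-28) + 249 · (37) = 1.

gcd(329, 249) = 1; s = -28, t = 37 (check: 329·(-28) + 249·37 = 1).


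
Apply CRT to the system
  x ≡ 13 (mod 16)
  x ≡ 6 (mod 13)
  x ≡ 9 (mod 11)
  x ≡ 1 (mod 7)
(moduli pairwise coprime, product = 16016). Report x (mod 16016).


Product of moduli M = 16 · 13 · 11 · 7 = 16016.
Merge one congruence at a time:
  Start: x ≡ 13 (mod 16).
  Combine with x ≡ 6 (mod 13); new modulus lcm = 208.
    Write x = 13 + 16·t and substitute into x ≡ 6 (mod 13): 16·t ≡ 6 − 13 = -7 (mod 13).
    Reduce coefficients mod 13: 3·t ≡ 6 (mod 13).
    The inverse of 3 mod 13 is 9 (since 3·9 = 27 = 2·13 + 1), so t ≡ 9·6 = 54 ≡ 2 (mod 13).
    Then x = 13 + 16·2 = 45, valid modulo lcm(16, 13) = 208: x ≡ 45 (mod 208).
  Combine with x ≡ 9 (mod 11); new modulus lcm = 2288.
    Write x = 45 + 208·t and substitute into x ≡ 9 (mod 11): 208·t ≡ 9 − 45 = -36 (mod 11).
    Reduce coefficients mod 11: 10·t ≡ 8 (mod 11).
    The inverse of 10 mod 11 is 10 (since 10·10 = 100 = 9·11 + 1), so t ≡ 10·8 = 80 ≡ 3 (mod 11).
    Then x = 45 + 208·3 = 669, valid modulo lcm(208, 11) = 2288: x ≡ 669 (mod 2288).
  Combine with x ≡ 1 (mod 7); new modulus lcm = 16016.
    Write x = 669 + 2288·t and substitute into x ≡ 1 (mod 7): 2288·t ≡ 1 − 669 = -668 (mod 7).
    Reduce coefficients mod 7: 6·t ≡ 4 (mod 7).
    The inverse of 6 mod 7 is 6 (since 6·6 = 36 = 5·7 + 1), so t ≡ 6·4 = 24 ≡ 3 (mod 7).
    Then x = 669 + 2288·3 = 7533, valid modulo lcm(2288, 7) = 16016: x ≡ 7533 (mod 16016).
Verify against each original: 7533 mod 16 = 13, 7533 mod 13 = 6, 7533 mod 11 = 9, 7533 mod 7 = 1.

x ≡ 7533 (mod 16016).


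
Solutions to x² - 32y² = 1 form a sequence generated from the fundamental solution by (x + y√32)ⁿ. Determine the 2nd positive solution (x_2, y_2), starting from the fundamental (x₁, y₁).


Step 1: Find the fundamental solution (x₁, y₁) of x² - 32y² = 1.
  Expand √32 as a continued fraction. a₀ = ⌊√32⌋ = 5; iterate m_{k+1} = d_k·a_k − m_k, d_{k+1} = (32 − m_{k+1}²)/d_k, a_{k+1} = ⌊(a₀ + m_{k+1})/d_{k+1}⌋ (starting m₀ = 0, d₀ = 1), with convergents p_k = a_k·p_{k-1} + p_{k-2}, q_k = a_k·q_{k-1} + q_{k-2} (p₋₁ = 1, q₋₁ = 0):
  k = 0: a₀ = 5; p₀/q₀ = 5/1; p₀² − 32·q₀² = 25 − 32 = -7.
  k = 1: m = 5, d = 7, a = ⌊(5 + 5)/7⌋ = 1; p/q = (1·5 + 1)/(1·1 + 0) = 6/1; p² − 32·q² = 36 − 32 = 4.
  k = 2: m = 2, d = 4, a = ⌊(5 + 2)/4⌋ = 1; p/q = (1·6 + 5)/(1·1 + 1) = 11/2; p² − 32·q² = 121 − 128 = -7.
  k = 3: m = 2, d = 7, a = ⌊(5 + 2)/7⌋ = 1; p/q = (1·11 + 6)/(1·2 + 1) = 17/3; p² − 32·q² = 289 − 288 = 1.
  The first convergent with p² − 32·q² = 1 gives the fundamental solution (x₁, y₁) = (17, 3).
Step 2: Apply the recurrence (x_{n+1}, y_{n+1}) = (x₁x_n + 32y₁y_n, x₁y_n + y₁x_n) repeatedly.
  From (x_1, y_1) = (17, 3): x_2 = 17·17 + 32·3·3 = 577; y_2 = 17·3 + 3·17 = 102.
Step 3: Verify x_2² - 32·y_2² = 332929 - 332928 = 1 (should be 1). ✓

(x_1, y_1) = (17, 3); (x_2, y_2) = (577, 102).


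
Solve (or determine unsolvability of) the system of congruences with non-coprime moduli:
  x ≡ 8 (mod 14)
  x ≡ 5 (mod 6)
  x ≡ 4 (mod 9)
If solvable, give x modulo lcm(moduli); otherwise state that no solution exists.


Moduli 14, 6, 9 are not pairwise coprime, so CRT works modulo lcm(m_i) when all pairwise compatibility conditions hold.
Pairwise compatibility: gcd(m_i, m_j) must divide a_i - a_j for every pair.
Merge one congruence at a time:
  Start: x ≡ 8 (mod 14).
  Combine with x ≡ 5 (mod 6): gcd(14, 6) = 2, and 5 - 8 = -3 is NOT divisible by 2.
    ⇒ system is inconsistent (no integer solution).

No solution (the system is inconsistent).


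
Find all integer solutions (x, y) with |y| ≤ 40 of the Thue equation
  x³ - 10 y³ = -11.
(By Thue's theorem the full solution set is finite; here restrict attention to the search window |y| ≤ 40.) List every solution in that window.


The equation is x³ - 10y³ = -11. For fixed y, x³ = 10·y³ − 11, so a solution requires the RHS to be a perfect cube.
Strategy: iterate y from -40 to 40, compute RHS = 10·y³ − 11, and check whether it is a (positive or negative) perfect cube.
Check small values of y:
  y = 0: RHS = -11 is not a perfect cube.
  y = 1: RHS = -1 = (-1)³ ⇒ x = -1 works.
  y = -1: RHS = -21 is not a perfect cube.
  y = 2: RHS = 69 is not a perfect cube.
  y = -2: RHS = -91 is not a perfect cube.
  y = 3: RHS = 259 is not a perfect cube.
  y = -3: RHS = -281 is not a perfect cube.
Continuing the search up to |y| = 40 finds no further solutions beyond those listed.
Collected solutions: (-1, 1).

Solutions (with |y| ≤ 40): (-1, 1).


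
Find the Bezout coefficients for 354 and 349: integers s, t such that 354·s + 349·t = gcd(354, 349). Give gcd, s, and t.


Euclidean algorithm on (354, 349) — divide until remainder is 0:
  354 = 1 · 349 + 5
  349 = 69 · 5 + 4
  5 = 1 · 4 + 1
  4 = 4 · 1 + 0
gcd(354, 349) = 1.
Track Bezout coefficients alongside the remainders: start with r₀ = 354 = a·1 + b·0 (s = 1, t = 0) and r₁ = 349 = a·0 + b·1 (s = 0, t = 1); each new remainder r_{k+1} = r_{k-1} − q_k·r_k inherits s_{k+1} = s_{k-1} − q_k·s_k, t_{k+1} = t_{k-1} − q_k·t_k, so r_k = a·s_k + b·t_k at every step:
  q = 1: r = 5, s = 1 − 1·0 = 1, t = 0 − 1·1 = -1  (check: 354·1 + 349·(-1) = 5)
  q = 69: r = 4, s = 0 − 69·1 = -69, t = 1 − 69·(-1) = 70  (check: 354·(-69) + 349·70 = 4)
  q = 1: r = 1, s = 1 − 1·(-69) = 70, t = -1 − 1·70 = -71  (check: 354·70 + 349·(-71) = 1)
The row with r = 1 (the gcd) gives the Bezout coefficients s = 70, t = -71.
Result: 354 · (70) + 349 · (-71) = 1.

gcd(354, 349) = 1; s = 70, t = -71 (check: 354·70 + 349·(-71) = 1).
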